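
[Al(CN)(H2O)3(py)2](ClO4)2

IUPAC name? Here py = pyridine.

The 2 perchlorate counter-ions carry a total charge of -2, so each complex ion is 2+.
Ligand charges: 2×pyridine (neutral), 3×aqua (neutral), 1×cyano (-1 each); total -1. So Al + (-1) = 2+, giving Al = +3.
Ligands are named alphabetically: aqua before cyano before pyridine.

triaquacyanobis(pyridine)aluminium(III) perchlorate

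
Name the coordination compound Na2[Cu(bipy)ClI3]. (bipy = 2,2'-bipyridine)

sodium (2,2'-bipyridine)chlorotriiodocuprate(II)

The 2 sodium counter-ions carry a total charge of +2, so each complex ion is 2−.
Ligand charges: 1×2,2'-bipyridine (neutral), 1×chloro (-1 each), 3×iodo (-1 each); total -4. So Cu + (-4) = 2−, giving Cu = +2.
Ligands are named alphabetically: bipyridine before chloro before iodo.
The complex ion is anionic, so copper takes the -ate form cuprate(II).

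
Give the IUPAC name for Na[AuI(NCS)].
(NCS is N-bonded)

sodium iodoisothiocyanatoaurate(I)

The 1 sodium counter-ion carries a total charge of +1, so each complex ion is 1−.
Ligand charges: 1×iodo (-1 each), 1×isothiocyanato (-1 each); total -2. So Au + (-2) = 1−, giving Au = +1.
The complex ion is anionic, so gold takes the -ate form aurate(I).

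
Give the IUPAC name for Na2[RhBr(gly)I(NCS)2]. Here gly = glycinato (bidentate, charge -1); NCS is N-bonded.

The 2 sodium counter-ions carry a total charge of +2, so each complex ion is 2−.
Ligand charges: 1×glycinato (-1 each), 1×bromo (-1 each), 1×iodo (-1 each), 2×isothiocyanato (-1 each); total -5. So Rh + (-5) = 2−, giving Rh = +3.
Ligands are named alphabetically: bromo before glycinato before iodo before isothiocyanato.
The complex ion is anionic, so rhodium takes the -ate form rhodate(III).

sodium bromo(glycinato)iododiisothiocyanatorhodate(III)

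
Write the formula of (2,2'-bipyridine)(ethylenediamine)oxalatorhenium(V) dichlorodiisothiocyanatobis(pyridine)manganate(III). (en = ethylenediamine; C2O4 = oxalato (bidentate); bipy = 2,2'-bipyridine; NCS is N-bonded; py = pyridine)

[Re(bipy)(C2O4)(en)][MnCl2(NCS)2(py)2]3

Cation [Re…]: ligand charges -2, Re(V) ⇒ ion charge 3+.
Anion [Mn…]: ligand charges -4, Mn(III) ⇒ ion charge 1−.
One 3+ cation requires 3 of the 1− anion.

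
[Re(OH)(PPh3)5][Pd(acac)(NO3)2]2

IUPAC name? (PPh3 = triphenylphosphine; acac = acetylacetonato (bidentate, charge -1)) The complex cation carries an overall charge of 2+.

hydroxopentakis(triphenylphosphine)rhenium(III) (acetylacetonato)dinitratopalladate(II)

Both ions are complex: the cation is named first with the plain metal name, the anion second with the -ate form; each ion's ligands are alphabetised independently.
The complex cation is given as 2+; its ligand charges sum to -1, so Re = +3.
With 2 anions per cation, each anion must be 2/2 = 1−.
Anion: ligand charges sum to -3; for the ion to be 1−, Pd = +2.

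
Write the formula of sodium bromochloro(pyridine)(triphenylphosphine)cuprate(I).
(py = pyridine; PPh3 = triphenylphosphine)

Na[CuBrCl(PPh3)(py)]

Ligands: 1 pyridine (py, neutral), 1 bromo (Br, -1), 1 chloro (Cl, -1), 1 triphenylphosphine (PPh3, neutral). Ligand charge sum = -2.
With Cu in oxidation state +1, the complex ion is [Cu...]^1−.
Charge balance with sodium (+1) requires 1 complex ion per 1 sodium.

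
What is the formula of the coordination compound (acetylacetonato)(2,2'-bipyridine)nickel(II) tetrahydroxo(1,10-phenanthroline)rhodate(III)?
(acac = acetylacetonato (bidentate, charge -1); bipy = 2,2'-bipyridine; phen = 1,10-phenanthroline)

[Ni(acac)(bipy)][Rh(OH)4(phen)]

Cation [Ni…]: ligand charges -1, Ni(II) ⇒ ion charge 1+.
Anion [Rh…]: ligand charges -4, Rh(III) ⇒ ion charge 1−.
One 1+ cation balances one 1− anion.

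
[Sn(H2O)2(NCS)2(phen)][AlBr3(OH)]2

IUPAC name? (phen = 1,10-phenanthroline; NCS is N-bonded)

diaquadiisothiocyanato(1,10-phenanthroline)tin(IV) tribromohydroxoaluminate(III)

Both ions are complex: the cation is named first with the plain metal name, the anion second with the -ate form; each ion's ligands are alphabetised independently.
Aluminium is always +3 in its complexes; the anion's ligand charges sum to -4, so the complex anion is 1−.
With 2 anions per cation, the cation must be 2×1 = 2+.
Cation: ligand charges sum to -2; for the ion to be 2+, Sn = +4.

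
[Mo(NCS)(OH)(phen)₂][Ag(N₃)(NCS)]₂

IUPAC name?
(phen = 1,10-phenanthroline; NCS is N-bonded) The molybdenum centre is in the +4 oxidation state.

Mo is given as +4; the cation's ligand charges sum to -2, so the complex cation is 2+.
With 2 anions per cation, each anion must be 2/2 = 1−.
Anion: ligand charges sum to -2; for the ion to be 1−, Ag = +1.

hydroxoisothiocyanatobis(1,10-phenanthroline)molybdenum(IV) azidoisothiocyanatoargentate(I)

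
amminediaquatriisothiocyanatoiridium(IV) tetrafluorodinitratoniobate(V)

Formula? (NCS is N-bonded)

[Ir(H2O)2(NCS)3(NH3)][NbF4(NO3)2]

Cation [Ir…]: ligand charges -3, Ir(IV) ⇒ ion charge 1+.
Anion [Nb…]: ligand charges -6, Nb(V) ⇒ ion charge 1−.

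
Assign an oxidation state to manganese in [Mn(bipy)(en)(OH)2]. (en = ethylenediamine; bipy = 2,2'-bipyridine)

+2

No counter-ion: the bracketed complex is neutral.
Ligand charges: 2×OH = -2; 1×en neutral; 1×bipy neutral; sum -2.
Mn + (-2) = 0 ⇒ Mn is +2.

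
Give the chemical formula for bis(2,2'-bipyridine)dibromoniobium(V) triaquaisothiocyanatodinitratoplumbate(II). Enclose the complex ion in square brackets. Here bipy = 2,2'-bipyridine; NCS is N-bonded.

Cation [Nb…]: ligand charges -2, Nb(V) ⇒ ion charge 3+.
Anion [Pb…]: ligand charges -3, Pb(II) ⇒ ion charge 1−.

[Nb(bipy)2Br2][Pb(H2O)3(NCS)(NO3)2]3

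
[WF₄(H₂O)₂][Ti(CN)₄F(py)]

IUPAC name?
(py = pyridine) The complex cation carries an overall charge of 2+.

diaquatetrafluorotungsten(VI) tetracyanofluoro(pyridine)titanate(III)

The complex cation is given as 2+; its ligand charges sum to -4, so W = +6.
A 1:1 salt means the anion carries the equal and opposite charge, 2−.
Anion: ligand charges sum to -5; for the ion to be 2−, Ti = +3.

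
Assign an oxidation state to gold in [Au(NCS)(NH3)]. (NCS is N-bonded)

+1

No counter-ion: the bracketed complex is neutral.
Ligand charges: 1×NH3 neutral; 1×NCS = -1; sum -1.
Au + (-1) = 0 ⇒ Au is +1.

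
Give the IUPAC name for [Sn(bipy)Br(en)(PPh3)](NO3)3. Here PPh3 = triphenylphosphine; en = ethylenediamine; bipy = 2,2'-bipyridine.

(2,2'-bipyridine)bromo(ethylenediamine)(triphenylphosphine)tin(IV) nitrate

The 3 nitrate counter-ions carry a total charge of -3, so each complex ion is 3+.
Ligand charges: 1×triphenylphosphine (neutral), 1×bromo (-1 each), 1×ethylenediamine (neutral), 1×2,2'-bipyridine (neutral); total -1. So Sn + (-1) = 3+, giving Sn = +4.
Ligands are named alphabetically: bipyridine before bromo before ethylenediamine before triphenylphosphine.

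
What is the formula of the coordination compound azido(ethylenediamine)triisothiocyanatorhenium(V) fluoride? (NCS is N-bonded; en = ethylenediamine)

[Re(en)(N3)(NCS)3]F

Ligands: 1 azido (N3, -1), 3 isothiocyanato (NCS, -1), 1 ethylenediamine (en, neutral). Ligand charge sum = -4.
Charge balance with fluoride (-1) requires 1 complex ion per 1 fluoride.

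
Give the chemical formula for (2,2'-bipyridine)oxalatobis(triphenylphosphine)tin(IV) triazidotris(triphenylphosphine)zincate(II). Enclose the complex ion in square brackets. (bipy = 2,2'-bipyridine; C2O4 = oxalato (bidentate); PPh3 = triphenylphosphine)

Cation [Sn…]: ligand charges -2, Sn(IV) ⇒ ion charge 2+.
Anion [Zn…]: ligand charges -3, Zn(II) ⇒ ion charge 1−.
One 2+ cation requires 2 of the 1− anion.

[Sn(bipy)(C2O4)(PPh3)2][Zn(N3)3(PPh3)3]2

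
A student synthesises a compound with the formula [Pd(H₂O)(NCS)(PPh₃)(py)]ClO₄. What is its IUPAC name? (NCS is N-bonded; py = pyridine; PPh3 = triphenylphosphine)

aquaisothiocyanato(pyridine)(triphenylphosphine)palladium(II) perchlorate

The 1 perchlorate counter-ion carries a total charge of -1, so each complex ion is 1+.
Ligand charges: 1×aqua (neutral), 1×isothiocyanato (-1 each), 1×pyridine (neutral), 1×triphenylphosphine (neutral); total -1. So Pd + (-1) = 1+, giving Pd = +2.
Ligands are named alphabetically: aqua before isothiocyanato before pyridine before triphenylphosphine.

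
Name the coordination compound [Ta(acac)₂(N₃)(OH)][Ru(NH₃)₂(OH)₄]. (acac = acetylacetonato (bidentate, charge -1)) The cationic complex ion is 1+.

bis(acetylacetonato)azidohydroxotantalum(V) diamminetetrahydroxoruthenate(III)

Both ions are complex: the cation is named first with the plain metal name, the anion second with the -ate form; each ion's ligands are alphabetised independently.
The complex cation is given as 1+; its ligand charges sum to -4, so Ta = +5.
A 1:1 salt means the anion carries the equal and opposite charge, 1−.
Anion: ligand charges sum to -4; for the ion to be 1−, Ru = +3.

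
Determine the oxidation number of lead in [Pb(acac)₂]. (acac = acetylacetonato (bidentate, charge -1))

No counter-ion: the bracketed complex is neutral.
Ligand charges: 2×acac = -2; sum -2.
Pb + (-2) = 0 ⇒ Pb is +2.

+2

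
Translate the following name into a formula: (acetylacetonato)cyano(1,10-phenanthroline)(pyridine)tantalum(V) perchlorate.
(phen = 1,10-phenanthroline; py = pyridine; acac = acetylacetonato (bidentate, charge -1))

[Ta(acac)(CN)(phen)(py)](ClO4)3

Ligands: 1 cyano (CN, -1), 1 1,10-phenanthroline (phen, neutral), 1 pyridine (py, neutral), 1 acetylacetonato (acac, -1). Ligand charge sum = -2.
Charge balance with perchlorate (-1) requires 1 complex ion per 3 perchlorate.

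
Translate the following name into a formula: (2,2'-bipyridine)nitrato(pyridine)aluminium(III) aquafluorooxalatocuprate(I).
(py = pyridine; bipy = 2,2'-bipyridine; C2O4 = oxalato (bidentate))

Cation [Al…]: ligand charges -1, Al(III) ⇒ ion charge 2+.
Anion [Cu…]: ligand charges -3, Cu(I) ⇒ ion charge 2−.

[Al(bipy)(NO3)(py)][Cu(C2O4)F(H2O)]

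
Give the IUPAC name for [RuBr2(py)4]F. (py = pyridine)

dibromotetrakis(pyridine)ruthenium(III) fluoride

The 1 fluoride counter-ion carries a total charge of -1, so each complex ion is 1+.
Ligand charges: 4×pyridine (neutral), 2×bromo (-1 each); total -2. So Ru + (-2) = 1+, giving Ru = +3.
Ligands are named alphabetically: bromo before pyridine.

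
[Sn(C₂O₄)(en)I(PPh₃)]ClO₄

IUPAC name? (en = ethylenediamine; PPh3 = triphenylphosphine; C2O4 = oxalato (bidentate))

(ethylenediamine)iodooxalato(triphenylphosphine)tin(IV) perchlorate

The 1 perchlorate counter-ion carries a total charge of -1, so each complex ion is 1+.
Ligand charges: 1×ethylenediamine (neutral), 1×triphenylphosphine (neutral), 1×oxalato (-2 each), 1×iodo (-1 each); total -3. So Sn + (-3) = 1+, giving Sn = +4.
Ligands are named alphabetically: ethylenediamine before iodo before oxalato before triphenylphosphine.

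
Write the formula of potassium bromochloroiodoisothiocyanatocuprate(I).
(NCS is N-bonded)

Ligands: 1 iodo (I, -1), 1 isothiocyanato (NCS, -1), 1 chloro (Cl, -1), 1 bromo (Br, -1). Ligand charge sum = -4.
With Cu in oxidation state +1, the complex ion is [Cu...]^3−.
Charge balance with potassium (+1) requires 1 complex ion per 3 potassium.

K3[CuBrClI(NCS)]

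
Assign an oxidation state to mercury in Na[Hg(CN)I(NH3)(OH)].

1 sodium outside the brackets (+1 each) → the complex ion is 1−.
Ligand charges: 1×OH = -1; 1×NH3 neutral; 1×I = -1; 1×CN = -1; sum -3.
Hg + (-3) = 1− ⇒ Hg is +2.

+2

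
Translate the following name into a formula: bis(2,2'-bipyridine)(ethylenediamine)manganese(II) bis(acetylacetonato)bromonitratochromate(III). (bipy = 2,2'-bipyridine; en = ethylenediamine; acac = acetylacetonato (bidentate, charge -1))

[Mn(bipy)2(en)][Cr(acac)2Br(NO3)]2

Cation [Mn…]: ligand charges 0, Mn(II) ⇒ ion charge 2+.
Anion [Cr…]: ligand charges -4, Cr(III) ⇒ ion charge 1−.
One 2+ cation requires 2 of the 1− anion.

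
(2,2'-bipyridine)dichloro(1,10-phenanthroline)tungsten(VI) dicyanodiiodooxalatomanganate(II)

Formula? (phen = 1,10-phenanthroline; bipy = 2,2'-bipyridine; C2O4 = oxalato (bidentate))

Cation [W…]: ligand charges -2, W(VI) ⇒ ion charge 4+.
Anion [Mn…]: ligand charges -6, Mn(II) ⇒ ion charge 4−.
One 4+ cation balances one 4− anion.

[W(bipy)Cl2(phen)][Mn(C2O4)(CN)2I2]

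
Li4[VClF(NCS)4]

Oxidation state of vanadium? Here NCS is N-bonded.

4 lithium outside the brackets (+1 each) → the complex ion is 4−.
Ligand charges: 1×F = -1; 4×NCS = -4; 1×Cl = -1; sum -6.
V + (-6) = 4− ⇒ V is +2.

+2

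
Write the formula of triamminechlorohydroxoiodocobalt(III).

[CoClI(NH3)3(OH)]

Ligands: 1 iodo (I, -1), 1 chloro (Cl, -1), 1 hydroxo (OH, -1), 3 ammine (NH3, neutral). Ligand charge sum = -3.
With Co in oxidation state +3, the complex ion is [Co...].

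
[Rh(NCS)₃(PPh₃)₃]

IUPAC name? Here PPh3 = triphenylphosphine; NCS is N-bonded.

There is no counter-ion, so the complex is neutral overall.
Ligand charges: 3×triphenylphosphine (neutral), 3×isothiocyanato (-1 each); total -3. So Rh + (-3) = 0, giving Rh = +3.
Ligands are named alphabetically: isothiocyanato before triphenylphosphine.

triisothiocyanatotris(triphenylphosphine)rhodium(III)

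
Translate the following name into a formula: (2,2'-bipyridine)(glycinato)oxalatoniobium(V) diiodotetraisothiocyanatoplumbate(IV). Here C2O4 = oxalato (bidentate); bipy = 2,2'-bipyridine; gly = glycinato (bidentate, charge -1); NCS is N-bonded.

Cation [Nb…]: ligand charges -3, Nb(V) ⇒ ion charge 2+.
Anion [Pb…]: ligand charges -6, Pb(IV) ⇒ ion charge 2−.

[Nb(bipy)(C2O4)(gly)][PbI2(NCS)4]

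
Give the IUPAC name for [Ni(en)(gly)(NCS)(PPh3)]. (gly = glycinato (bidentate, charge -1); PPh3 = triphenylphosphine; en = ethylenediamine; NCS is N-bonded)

(ethylenediamine)(glycinato)isothiocyanato(triphenylphosphine)nickel(II)

There is no counter-ion, so the complex is neutral overall.
Ligand charges: 1×glycinato (-1 each), 1×triphenylphosphine (neutral), 1×ethylenediamine (neutral), 1×isothiocyanato (-1 each); total -2. So Ni + (-2) = 0, giving Ni = +2.
Ligands are named alphabetically: ethylenediamine before glycinato before isothiocyanato before triphenylphosphine.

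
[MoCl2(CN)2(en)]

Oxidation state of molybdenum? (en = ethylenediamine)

+4

No counter-ion: the bracketed complex is neutral.
Ligand charges: 1×en neutral; 2×CN = -2; 2×Cl = -2; sum -4.
Mo + (-4) = 0 ⇒ Mo is +4.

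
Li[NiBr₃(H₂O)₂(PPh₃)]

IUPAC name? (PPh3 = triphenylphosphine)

lithium diaquatribromo(triphenylphosphine)nickelate(II)

The 1 lithium counter-ion carries a total charge of +1, so each complex ion is 1−.
Ligand charges: 1×triphenylphosphine (neutral), 2×aqua (neutral), 3×bromo (-1 each); total -3. So Ni + (-3) = 1−, giving Ni = +2.
Ligands are named alphabetically: aqua before bromo before triphenylphosphine.
The complex ion is anionic, so nickel takes the -ate form nickelate(II).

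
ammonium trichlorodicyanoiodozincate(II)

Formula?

(NH4)4[ZnCl3(CN)2I]

Ligands: 1 iodo (I, -1), 2 cyano (CN, -1), 3 chloro (Cl, -1). Ligand charge sum = -6.
With Zn in oxidation state +2, the complex ion is [Zn...]^4−.
Charge balance with ammonium (+1) requires 1 complex ion per 4 ammonium.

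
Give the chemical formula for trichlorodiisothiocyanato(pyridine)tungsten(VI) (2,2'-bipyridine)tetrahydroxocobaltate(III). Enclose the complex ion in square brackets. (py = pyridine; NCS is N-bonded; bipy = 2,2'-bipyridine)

Cation [W…]: ligand charges -5, W(VI) ⇒ ion charge 1+.
Anion [Co…]: ligand charges -4, Co(III) ⇒ ion charge 1−.
One 1+ cation balances one 1− anion.

[WCl3(NCS)2(py)][Co(bipy)(OH)4]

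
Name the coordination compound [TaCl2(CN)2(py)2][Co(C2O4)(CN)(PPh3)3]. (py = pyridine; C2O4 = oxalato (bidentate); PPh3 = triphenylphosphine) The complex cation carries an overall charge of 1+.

dichlorodicyanobis(pyridine)tantalum(V) cyanooxalatotris(triphenylphosphine)cobaltate(II)

Both ions are complex: the cation is named first with the plain metal name, the anion second with the -ate form; each ion's ligands are alphabetised independently.
The complex cation is given as 1+; its ligand charges sum to -4, so Ta = +5.
A 1:1 salt means the anion carries the equal and opposite charge, 1−.
Anion: ligand charges sum to -3; for the ion to be 1−, Co = +2.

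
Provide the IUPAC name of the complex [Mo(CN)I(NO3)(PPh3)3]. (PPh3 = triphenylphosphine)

cyanoiodonitratotris(triphenylphosphine)molybdenum(III)

There is no counter-ion, so the complex is neutral overall.
Ligand charges: 1×nitrato (-1 each), 3×triphenylphosphine (neutral), 1×cyano (-1 each), 1×iodo (-1 each); total -3. So Mo + (-3) = 0, giving Mo = +3.
Ligands are named alphabetically: cyano before iodo before nitrato before triphenylphosphine.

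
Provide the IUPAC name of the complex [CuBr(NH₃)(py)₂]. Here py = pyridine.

amminebromobis(pyridine)copper(I)

There is no counter-ion, so the complex is neutral overall.
Ligand charges: 1×bromo (-1 each), 2×pyridine (neutral), 1×ammine (neutral); total -1. So Cu + (-1) = 0, giving Cu = +1.
Ligands are named alphabetically: ammine before bromo before pyridine.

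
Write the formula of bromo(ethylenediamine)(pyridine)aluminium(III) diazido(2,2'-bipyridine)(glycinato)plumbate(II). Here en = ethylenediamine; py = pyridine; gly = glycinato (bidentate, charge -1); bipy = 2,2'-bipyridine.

Cation [Al…]: ligand charges -1, Al(III) ⇒ ion charge 2+.
Anion [Pb…]: ligand charges -3, Pb(II) ⇒ ion charge 1−.
One 2+ cation requires 2 of the 1− anion.

[AlBr(en)(py)][Pb(bipy)(gly)(N3)2]2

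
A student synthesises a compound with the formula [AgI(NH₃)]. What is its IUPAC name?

ammineiodosilver(I)

There is no counter-ion, so the complex is neutral overall.
Ligand charges: 1×ammine (neutral), 1×iodo (-1 each); total -1. So Ag + (-1) = 0, giving Ag = +1.
Ligands are named alphabetically: ammine before iodo.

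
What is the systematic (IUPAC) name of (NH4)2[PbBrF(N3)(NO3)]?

The 2 ammonium counter-ions carry a total charge of +2, so each complex ion is 2−.
Ligand charges: 1×azido (-1 each), 1×fluoro (-1 each), 1×bromo (-1 each), 1×nitrato (-1 each); total -4. So Pb + (-4) = 2−, giving Pb = +2.
Ligands are named alphabetically: azido before bromo before fluoro before nitrato.
The complex ion is anionic, so lead takes the -ate form plumbate(II).

ammonium azidobromofluoronitratoplumbate(II)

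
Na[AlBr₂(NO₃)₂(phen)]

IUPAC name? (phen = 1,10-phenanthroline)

The 1 sodium counter-ion carries a total charge of +1, so each complex ion is 1−.
Ligand charges: 2×bromo (-1 each), 2×nitrato (-1 each), 1×1,10-phenanthroline (neutral); total -4. So Al + (-4) = 1−, giving Al = +3.
Ligands are named alphabetically: bromo before nitrato before phenanthroline.
The complex ion is anionic, so aluminium takes the -ate form aluminate(III).

sodium dibromodinitrato(1,10-phenanthroline)aluminate(III)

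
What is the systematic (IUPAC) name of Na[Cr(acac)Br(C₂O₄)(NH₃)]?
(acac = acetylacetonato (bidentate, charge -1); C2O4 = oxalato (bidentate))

sodium (acetylacetonato)amminebromooxalatochromate(III)

The 1 sodium counter-ion carries a total charge of +1, so each complex ion is 1−.
Ligand charges: 1×acetylacetonato (-1 each), 1×ammine (neutral), 1×oxalato (-2 each), 1×bromo (-1 each); total -4. So Cr + (-4) = 1−, giving Cr = +3.
The complex ion is anionic, so chromium takes the -ate form chromate(III).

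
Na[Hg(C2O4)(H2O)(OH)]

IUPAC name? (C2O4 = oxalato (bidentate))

sodium aquahydroxooxalatomercurate(II)

The 1 sodium counter-ion carries a total charge of +1, so each complex ion is 1−.
Ligand charges: 1×hydroxo (-1 each), 1×aqua (neutral), 1×oxalato (-2 each); total -3. So Hg + (-3) = 1−, giving Hg = +2.
The complex ion is anionic, so mercury takes the -ate form mercurate(II).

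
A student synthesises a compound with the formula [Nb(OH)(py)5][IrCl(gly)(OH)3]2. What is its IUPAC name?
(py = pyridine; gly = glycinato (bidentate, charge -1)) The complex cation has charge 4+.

The complex cation is given as 4+; its ligand charges sum to -1, so Nb = +5.
With 2 anions per cation, each anion must be 4/2 = 2−.
Anion: ligand charges sum to -5; for the ion to be 2−, Ir = +3.

hydroxopentakis(pyridine)niobium(V) chloro(glycinato)trihydroxoiridate(III)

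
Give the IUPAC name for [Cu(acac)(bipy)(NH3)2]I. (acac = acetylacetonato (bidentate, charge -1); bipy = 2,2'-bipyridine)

(acetylacetonato)diammine(2,2'-bipyridine)copper(II) iodide

The 1 iodide counter-ion carries a total charge of -1, so each complex ion is 1+.
Ligand charges: 1×acetylacetonato (-1 each), 1×2,2'-bipyridine (neutral), 2×ammine (neutral); total -1. So Cu + (-1) = 1+, giving Cu = +2.
Ligands are named alphabetically: acetylacetonato before ammine before bipyridine.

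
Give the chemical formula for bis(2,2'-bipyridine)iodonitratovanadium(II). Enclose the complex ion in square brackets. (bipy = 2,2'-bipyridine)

Ligands: 2 2,2'-bipyridine (bipy, neutral), 1 iodo (I, -1), 1 nitrato (NO3, -1). Ligand charge sum = -2.
With V in oxidation state +2, the complex ion is [V...].

[V(bipy)2I(NO3)]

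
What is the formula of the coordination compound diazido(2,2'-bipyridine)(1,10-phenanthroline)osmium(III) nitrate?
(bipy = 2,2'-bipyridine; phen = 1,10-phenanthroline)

[Os(bipy)(N3)2(phen)]NO3

Ligands: 2 azido (N3, -1), 1 2,2'-bipyridine (bipy, neutral), 1 1,10-phenanthroline (phen, neutral). Ligand charge sum = -2.
Charge balance with nitrate (-1) requires 1 complex ion per 1 nitrate.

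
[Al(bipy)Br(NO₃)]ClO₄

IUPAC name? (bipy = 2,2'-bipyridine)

(2,2'-bipyridine)bromonitratoaluminium(III) perchlorate

The 1 perchlorate counter-ion carries a total charge of -1, so each complex ion is 1+.
Ligand charges: 1×bromo (-1 each), 1×2,2'-bipyridine (neutral), 1×nitrato (-1 each); total -2. So Al + (-2) = 1+, giving Al = +3.
Ligands are named alphabetically: bipyridine before bromo before nitrato.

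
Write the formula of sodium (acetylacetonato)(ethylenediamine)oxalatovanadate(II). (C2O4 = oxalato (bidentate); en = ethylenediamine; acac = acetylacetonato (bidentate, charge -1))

Na[V(acac)(C2O4)(en)]

Ligands: 1 oxalato (C2O4, -2), 1 ethylenediamine (en, neutral), 1 acetylacetonato (acac, -1). Ligand charge sum = -3.
With V in oxidation state +2, the complex ion is [V...]^1−.
Charge balance with sodium (+1) requires 1 complex ion per 1 sodium.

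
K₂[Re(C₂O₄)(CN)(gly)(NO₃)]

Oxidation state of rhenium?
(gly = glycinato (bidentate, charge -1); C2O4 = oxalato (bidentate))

2 potassium outside the brackets (+1 each) → the complex ion is 2−.
Ligand charges: 1×NO3 = -1; 1×CN = -1; 1×gly = -1; 1×C2O4 = -2; sum -5.
Re + (-5) = 2− ⇒ Re is +3.

+3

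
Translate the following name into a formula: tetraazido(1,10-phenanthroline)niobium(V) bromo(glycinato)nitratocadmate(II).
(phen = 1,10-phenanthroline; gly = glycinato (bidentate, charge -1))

[Nb(N3)4(phen)][CdBr(gly)(NO3)]

Cation [Nb…]: ligand charges -4, Nb(V) ⇒ ion charge 1+.
Anion [Cd…]: ligand charges -3, Cd(II) ⇒ ion charge 1−.
One 1+ cation balances one 1− anion.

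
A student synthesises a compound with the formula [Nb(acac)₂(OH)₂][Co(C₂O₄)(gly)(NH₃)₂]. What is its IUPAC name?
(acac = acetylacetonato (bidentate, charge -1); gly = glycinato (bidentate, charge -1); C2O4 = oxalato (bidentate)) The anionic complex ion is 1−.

Both ions are complex: the cation is named first with the plain metal name, the anion second with the -ate form; each ion's ligands are alphabetised independently.
The complex anion is given as 1−; its ligand charges sum to -3, so Co = +2.
A 1:1 salt means the cation carries the equal and opposite charge, 1+.
Cation: ligand charges sum to -4; for the ion to be 1+, Nb = +5.

bis(acetylacetonato)dihydroxoniobium(V) diammine(glycinato)oxalatocobaltate(II)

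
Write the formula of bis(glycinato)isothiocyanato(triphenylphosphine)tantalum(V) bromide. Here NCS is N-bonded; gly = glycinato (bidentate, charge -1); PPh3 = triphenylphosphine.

[Ta(gly)2(NCS)(PPh3)]Br2

Ligands: 1 isothiocyanato (NCS, -1), 2 glycinato (gly, -1), 1 triphenylphosphine (PPh3, neutral). Ligand charge sum = -3.
With Ta in oxidation state +5, the complex ion is [Ta...]^2+.
Charge balance with bromide (-1) requires 1 complex ion per 2 bromide.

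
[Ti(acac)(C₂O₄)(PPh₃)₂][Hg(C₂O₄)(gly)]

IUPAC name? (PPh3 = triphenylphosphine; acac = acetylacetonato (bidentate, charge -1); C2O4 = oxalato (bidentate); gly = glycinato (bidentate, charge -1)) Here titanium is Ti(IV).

(acetylacetonato)oxalatobis(triphenylphosphine)titanium(IV) (glycinato)oxalatomercurate(II)

Ti is given as +4; the cation's ligand charges sum to -3, so the complex cation is 1+.
A 1:1 salt means the anion carries the equal and opposite charge, 1−.
Anion: ligand charges sum to -3; for the ion to be 1−, Hg = +2.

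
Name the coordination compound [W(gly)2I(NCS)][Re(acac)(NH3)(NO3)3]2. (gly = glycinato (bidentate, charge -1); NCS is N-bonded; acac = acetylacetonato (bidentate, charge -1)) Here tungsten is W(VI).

bis(glycinato)iodoisothiocyanatotungsten(VI) (acetylacetonato)amminetrinitratorhenate(III)

Both ions are complex: the cation is named first with the plain metal name, the anion second with the -ate form; each ion's ligands are alphabetised independently.
W is given as +6; the cation's ligand charges sum to -4, so the complex cation is 2+.
With 2 anions per cation, each anion must be 2/2 = 1−.
Anion: ligand charges sum to -4; for the ion to be 1−, Re = +3.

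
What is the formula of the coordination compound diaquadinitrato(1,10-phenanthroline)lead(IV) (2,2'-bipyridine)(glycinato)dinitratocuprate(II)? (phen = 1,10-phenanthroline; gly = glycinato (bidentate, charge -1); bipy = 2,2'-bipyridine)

[Pb(H2O)2(NO3)2(phen)][Cu(bipy)(gly)(NO3)2]2

Cation [Pb…]: ligand charges -2, Pb(IV) ⇒ ion charge 2+.
Anion [Cu…]: ligand charges -3, Cu(II) ⇒ ion charge 1−.
One 2+ cation requires 2 of the 1− anion.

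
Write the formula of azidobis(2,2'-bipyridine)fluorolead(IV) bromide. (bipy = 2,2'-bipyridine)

Ligands: 2 2,2'-bipyridine (bipy, neutral), 1 azido (N3, -1), 1 fluoro (F, -1). Ligand charge sum = -2.
With Pb in oxidation state +4, the complex ion is [Pb...]^2+.
Charge balance with bromide (-1) requires 1 complex ion per 2 bromide.

[Pb(bipy)2F(N3)]Br2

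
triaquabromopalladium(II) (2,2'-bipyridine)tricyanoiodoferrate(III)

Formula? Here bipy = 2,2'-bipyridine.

Cation [Pd…]: ligand charges -1, Pd(II) ⇒ ion charge 1+.
Anion [Fe…]: ligand charges -4, Fe(III) ⇒ ion charge 1−.
One 1+ cation balances one 1− anion.

[PdBr(H2O)3][Fe(bipy)(CN)3I]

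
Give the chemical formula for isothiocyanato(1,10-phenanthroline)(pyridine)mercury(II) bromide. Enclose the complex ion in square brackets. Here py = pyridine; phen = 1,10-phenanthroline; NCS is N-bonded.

[Hg(NCS)(phen)(py)]Br

Ligands: 1 pyridine (py, neutral), 1 1,10-phenanthroline (phen, neutral), 1 isothiocyanato (NCS, -1). Ligand charge sum = -1.
Charge balance with bromide (-1) requires 1 complex ion per 1 bromide.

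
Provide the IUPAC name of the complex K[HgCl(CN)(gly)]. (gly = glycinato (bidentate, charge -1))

potassium chlorocyano(glycinato)mercurate(II)

The 1 potassium counter-ion carries a total charge of +1, so each complex ion is 1−.
Ligand charges: 1×chloro (-1 each), 1×cyano (-1 each), 1×glycinato (-1 each); total -3. So Hg + (-3) = 1−, giving Hg = +2.
The complex ion is anionic, so mercury takes the -ate form mercurate(II).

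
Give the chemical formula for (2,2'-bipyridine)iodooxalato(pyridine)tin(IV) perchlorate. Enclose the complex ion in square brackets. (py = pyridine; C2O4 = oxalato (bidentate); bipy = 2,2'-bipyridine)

Ligands: 1 pyridine (py, neutral), 1 oxalato (C2O4, -2), 1 iodo (I, -1), 1 2,2'-bipyridine (bipy, neutral). Ligand charge sum = -3.
With Sn in oxidation state +4, the complex ion is [Sn...]^1+.
Charge balance with perchlorate (-1) requires 1 complex ion per 1 perchlorate.

[Sn(bipy)(C2O4)I(py)]ClO4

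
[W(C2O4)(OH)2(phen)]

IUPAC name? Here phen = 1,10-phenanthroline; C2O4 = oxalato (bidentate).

There is no counter-ion, so the complex is neutral overall.
Ligand charges: 2×hydroxo (-1 each), 1×1,10-phenanthroline (neutral), 1×oxalato (-2 each); total -4. So W + (-4) = 0, giving W = +4.
Ligands are named alphabetically: hydroxo before oxalato before phenanthroline.

dihydroxooxalato(1,10-phenanthroline)tungsten(IV)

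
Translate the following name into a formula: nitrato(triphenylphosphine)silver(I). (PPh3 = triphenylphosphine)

[Ag(NO3)(PPh3)]

Ligands: 1 nitrato (NO3, -1), 1 triphenylphosphine (PPh3, neutral). Ligand charge sum = -1.
With Ag in oxidation state +1, the complex ion is [Ag...].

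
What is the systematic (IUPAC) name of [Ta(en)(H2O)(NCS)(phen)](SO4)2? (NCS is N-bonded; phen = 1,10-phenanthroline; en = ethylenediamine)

aqua(ethylenediamine)isothiocyanato(1,10-phenanthroline)tantalum(V) sulfate

The 2 sulfate counter-ions carry a total charge of -4, so each complex ion is 4+.
Ligand charges: 1×isothiocyanato (-1 each), 1×aqua (neutral), 1×1,10-phenanthroline (neutral), 1×ethylenediamine (neutral); total -1. So Ta + (-1) = 4+, giving Ta = +5.
Ligands are named alphabetically: aqua before ethylenediamine before isothiocyanato before phenanthroline.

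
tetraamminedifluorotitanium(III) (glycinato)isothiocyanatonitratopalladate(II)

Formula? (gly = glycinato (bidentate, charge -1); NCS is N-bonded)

[TiF2(NH3)4][Pd(gly)(NCS)(NO3)]

Cation [Ti…]: ligand charges -2, Ti(III) ⇒ ion charge 1+.
Anion [Pd…]: ligand charges -3, Pd(II) ⇒ ion charge 1−.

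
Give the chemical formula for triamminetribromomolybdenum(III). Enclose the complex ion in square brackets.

[MoBr3(NH3)3]

Ligands: 3 ammine (NH3, neutral), 3 bromo (Br, -1). Ligand charge sum = -3.
With Mo in oxidation state +3, the complex ion is [Mo...].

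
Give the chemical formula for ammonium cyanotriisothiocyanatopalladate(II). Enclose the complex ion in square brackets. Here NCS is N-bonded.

Ligands: 3 isothiocyanato (NCS, -1), 1 cyano (CN, -1). Ligand charge sum = -4.
With Pd in oxidation state +2, the complex ion is [Pd...]^2−.
Charge balance with ammonium (+1) requires 1 complex ion per 2 ammonium.

(NH4)2[Pd(CN)(NCS)3]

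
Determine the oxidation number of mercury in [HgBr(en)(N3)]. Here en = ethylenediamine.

+2

No counter-ion: the bracketed complex is neutral.
Ligand charges: 1×Br = -1; 1×N3 = -1; 1×en neutral; sum -2.
Hg + (-2) = 0 ⇒ Hg is +2.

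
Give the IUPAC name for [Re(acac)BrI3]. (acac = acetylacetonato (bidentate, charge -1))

There is no counter-ion, so the complex is neutral overall.
Ligand charges: 3×iodo (-1 each), 1×acetylacetonato (-1 each), 1×bromo (-1 each); total -5. So Re + (-5) = 0, giving Re = +5.
Ligands are named alphabetically: acetylacetonato before bromo before iodo.

(acetylacetonato)bromotriiodorhenium(V)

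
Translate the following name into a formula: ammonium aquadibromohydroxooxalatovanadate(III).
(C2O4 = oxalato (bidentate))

Ligands: 1 hydroxo (OH, -1), 1 aqua (H2O, neutral), 2 bromo (Br, -1), 1 oxalato (C2O4, -2). Ligand charge sum = -5.
With V in oxidation state +3, the complex ion is [V...]^2−.
Charge balance with ammonium (+1) requires 1 complex ion per 2 ammonium.

(NH4)2[VBr2(C2O4)(H2O)(OH)]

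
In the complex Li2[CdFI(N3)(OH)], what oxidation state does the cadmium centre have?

2 lithium outside the brackets (+1 each) → the complex ion is 2−.
Ligand charges: 1×F = -1; 1×I = -1; 1×OH = -1; 1×N3 = -1; sum -4.
Cd + (-4) = 2− ⇒ Cd is +2.

+2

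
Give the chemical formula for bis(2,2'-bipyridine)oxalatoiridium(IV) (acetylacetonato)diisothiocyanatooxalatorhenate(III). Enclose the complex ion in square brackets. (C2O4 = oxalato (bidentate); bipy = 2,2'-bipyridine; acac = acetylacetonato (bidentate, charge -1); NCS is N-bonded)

[Ir(bipy)2(C2O4)][Re(acac)(C2O4)(NCS)2]

Cation [Ir…]: ligand charges -2, Ir(IV) ⇒ ion charge 2+.
Anion [Re…]: ligand charges -5, Re(III) ⇒ ion charge 2−.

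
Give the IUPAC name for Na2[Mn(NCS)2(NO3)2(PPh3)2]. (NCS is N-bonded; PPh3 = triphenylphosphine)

The 2 sodium counter-ions carry a total charge of +2, so each complex ion is 2−.
Ligand charges: 2×isothiocyanato (-1 each), 2×triphenylphosphine (neutral), 2×nitrato (-1 each); total -4. So Mn + (-4) = 2−, giving Mn = +2.
Ligands are named alphabetically: isothiocyanato before nitrato before triphenylphosphine.
The complex ion is anionic, so manganese takes the -ate form manganate(II).

sodium diisothiocyanatodinitratobis(triphenylphosphine)manganate(II)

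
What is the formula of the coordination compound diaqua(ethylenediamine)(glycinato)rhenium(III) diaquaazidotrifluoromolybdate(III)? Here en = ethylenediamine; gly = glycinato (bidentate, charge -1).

[Re(en)(gly)(H2O)2][MoF3(H2O)2(N3)]2

Cation [Re…]: ligand charges -1, Re(III) ⇒ ion charge 2+.
Anion [Mo…]: ligand charges -4, Mo(III) ⇒ ion charge 1−.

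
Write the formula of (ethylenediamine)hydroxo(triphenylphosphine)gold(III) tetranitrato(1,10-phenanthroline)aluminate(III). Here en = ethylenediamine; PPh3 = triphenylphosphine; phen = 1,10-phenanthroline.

Cation [Au…]: ligand charges -1, Au(III) ⇒ ion charge 2+.
Anion [Al…]: ligand charges -4, Al(III) ⇒ ion charge 1−.
One 2+ cation requires 2 of the 1− anion.

[Au(en)(OH)(PPh3)][Al(NO3)4(phen)]2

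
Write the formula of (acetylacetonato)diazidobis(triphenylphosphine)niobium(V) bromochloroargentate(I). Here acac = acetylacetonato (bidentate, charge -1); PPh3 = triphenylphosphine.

Cation [Nb…]: ligand charges -3, Nb(V) ⇒ ion charge 2+.
Anion [Ag…]: ligand charges -2, Ag(I) ⇒ ion charge 1−.
One 2+ cation requires 2 of the 1− anion.

[Nb(acac)(N3)2(PPh3)2][AgBrCl]2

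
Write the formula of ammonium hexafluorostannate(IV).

Ligands: 6 fluoro (F, -1). Ligand charge sum = -6.
With Sn in oxidation state +4, the complex ion is [Sn...]^2−.
Charge balance with ammonium (+1) requires 1 complex ion per 2 ammonium.

(NH4)2[SnF6]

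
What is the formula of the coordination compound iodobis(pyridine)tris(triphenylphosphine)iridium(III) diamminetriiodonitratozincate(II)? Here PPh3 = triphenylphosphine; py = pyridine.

[IrI(PPh3)3(py)2][ZnI3(NH3)2(NO3)]

Cation [Ir…]: ligand charges -1, Ir(III) ⇒ ion charge 2+.
Anion [Zn…]: ligand charges -4, Zn(II) ⇒ ion charge 2−.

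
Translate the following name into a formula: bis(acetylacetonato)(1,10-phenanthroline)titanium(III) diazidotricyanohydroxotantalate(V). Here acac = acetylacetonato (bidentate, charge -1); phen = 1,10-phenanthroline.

Cation [Ti…]: ligand charges -2, Ti(III) ⇒ ion charge 1+.
Anion [Ta…]: ligand charges -6, Ta(V) ⇒ ion charge 1−.
One 1+ cation balances one 1− anion.

[Ti(acac)2(phen)][Ta(CN)3(N3)2(OH)]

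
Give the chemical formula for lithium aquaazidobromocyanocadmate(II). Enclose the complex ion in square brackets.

Li[CdBr(CN)(H2O)(N3)]

Ligands: 1 aqua (H2O, neutral), 1 bromo (Br, -1), 1 azido (N3, -1), 1 cyano (CN, -1). Ligand charge sum = -3.
Charge balance with lithium (+1) requires 1 complex ion per 1 lithium.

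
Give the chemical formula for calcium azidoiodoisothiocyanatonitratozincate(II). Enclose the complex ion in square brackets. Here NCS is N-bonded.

Ca[ZnI(N3)(NCS)(NO3)]

Ligands: 1 iodo (I, -1), 1 azido (N3, -1), 1 isothiocyanato (NCS, -1), 1 nitrato (NO3, -1). Ligand charge sum = -4.
Charge balance with calcium (+2) requires 1 complex ion per 1 calcium.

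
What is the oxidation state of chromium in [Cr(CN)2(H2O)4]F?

1 fluoride outside the brackets (-1 each) → the complex ion is 1+.
Ligand charges: 2×CN = -2; 4×H2O neutral; sum -2.
Cr + (-2) = 1+ ⇒ Cr is +3.

+3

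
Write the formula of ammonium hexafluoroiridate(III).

(NH4)3[IrF6]

Ligands: 6 fluoro (F, -1). Ligand charge sum = -6.
With Ir in oxidation state +3, the complex ion is [Ir...]^3−.
Charge balance with ammonium (+1) requires 1 complex ion per 3 ammonium.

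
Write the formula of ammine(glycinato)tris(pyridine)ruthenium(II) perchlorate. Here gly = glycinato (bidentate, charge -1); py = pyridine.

Ligands: 1 ammine (NH3, neutral), 1 glycinato (gly, -1), 3 pyridine (py, neutral). Ligand charge sum = -1.
With Ru in oxidation state +2, the complex ion is [Ru...]^1+.
Charge balance with perchlorate (-1) requires 1 complex ion per 1 perchlorate.

[Ru(gly)(NH3)(py)3]ClO4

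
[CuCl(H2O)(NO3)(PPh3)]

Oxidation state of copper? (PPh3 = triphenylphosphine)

No counter-ion: the bracketed complex is neutral.
Ligand charges: 1×Cl = -1; 1×PPh3 neutral; 1×NO3 = -1; 1×H2O neutral; sum -2.
Cu + (-2) = 0 ⇒ Cu is +2.

+2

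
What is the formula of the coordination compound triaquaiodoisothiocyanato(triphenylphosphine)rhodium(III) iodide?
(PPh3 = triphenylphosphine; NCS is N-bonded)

Ligands: 1 triphenylphosphine (PPh3, neutral), 1 isothiocyanato (NCS, -1), 1 iodo (I, -1), 3 aqua (H2O, neutral). Ligand charge sum = -2.
Charge balance with iodide (-1) requires 1 complex ion per 1 iodide.

[Rh(H2O)3I(NCS)(PPh3)]I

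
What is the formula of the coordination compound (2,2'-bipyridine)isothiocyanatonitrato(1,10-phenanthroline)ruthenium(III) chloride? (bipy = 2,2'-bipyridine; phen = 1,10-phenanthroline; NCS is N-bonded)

[Ru(bipy)(NCS)(NO3)(phen)]Cl

Ligands: 1 2,2'-bipyridine (bipy, neutral), 1 nitrato (NO3, -1), 1 1,10-phenanthroline (phen, neutral), 1 isothiocyanato (NCS, -1). Ligand charge sum = -2.
Charge balance with chloride (-1) requires 1 complex ion per 1 chloride.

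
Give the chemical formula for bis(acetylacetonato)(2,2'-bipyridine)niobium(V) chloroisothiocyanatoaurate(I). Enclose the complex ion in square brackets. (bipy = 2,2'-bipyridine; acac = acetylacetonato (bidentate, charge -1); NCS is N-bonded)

[Nb(acac)2(bipy)][AuCl(NCS)]3

Cation [Nb…]: ligand charges -2, Nb(V) ⇒ ion charge 3+.
Anion [Au…]: ligand charges -2, Au(I) ⇒ ion charge 1−.
One 3+ cation requires 3 of the 1− anion.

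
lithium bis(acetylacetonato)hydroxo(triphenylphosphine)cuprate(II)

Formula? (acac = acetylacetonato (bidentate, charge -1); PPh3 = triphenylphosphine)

Ligands: 1 hydroxo (OH, -1), 2 acetylacetonato (acac, -1), 1 triphenylphosphine (PPh3, neutral). Ligand charge sum = -3.
With Cu in oxidation state +2, the complex ion is [Cu...]^1−.
Charge balance with lithium (+1) requires 1 complex ion per 1 lithium.

Li[Cu(acac)2(OH)(PPh3)]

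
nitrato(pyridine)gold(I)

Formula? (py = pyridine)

[Au(NO3)(py)]

Ligands: 1 nitrato (NO3, -1), 1 pyridine (py, neutral). Ligand charge sum = -1.
With Au in oxidation state +1, the complex ion is [Au...].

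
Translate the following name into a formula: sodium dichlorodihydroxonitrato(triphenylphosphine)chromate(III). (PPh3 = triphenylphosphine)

Ligands: 2 chloro (Cl, -1), 1 nitrato (NO3, -1), 2 hydroxo (OH, -1), 1 triphenylphosphine (PPh3, neutral). Ligand charge sum = -5.
With Cr in oxidation state +3, the complex ion is [Cr...]^2−.
Charge balance with sodium (+1) requires 1 complex ion per 2 sodium.

Na2[CrCl2(NO3)(OH)2(PPh3)]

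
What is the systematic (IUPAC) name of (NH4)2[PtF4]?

The 2 ammonium counter-ions carry a total charge of +2, so each complex ion is 2−.
Ligand charges: 4×fluoro (-1 each); total -4. So Pt + (-4) = 2−, giving Pt = +2.
The complex ion is anionic, so platinum takes the -ate form platinate(II).

ammonium tetrafluoroplatinate(II)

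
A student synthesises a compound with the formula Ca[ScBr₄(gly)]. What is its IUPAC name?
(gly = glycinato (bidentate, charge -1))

calcium tetrabromo(glycinato)scandate(III)

The 1 calcium counter-ion carries a total charge of +2, so each complex ion is 2−.
Ligand charges: 4×bromo (-1 each), 1×glycinato (-1 each); total -5. So Sc + (-5) = 2−, giving Sc = +3.
Ligands are named alphabetically: bromo before glycinato.
The complex ion is anionic, so scandium takes the -ate form scandate(III).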